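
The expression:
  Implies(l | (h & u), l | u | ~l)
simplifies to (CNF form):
True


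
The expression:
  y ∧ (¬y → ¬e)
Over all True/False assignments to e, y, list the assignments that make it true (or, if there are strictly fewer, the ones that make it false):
is true only for:
  e=False, y=True;
  e=True, y=True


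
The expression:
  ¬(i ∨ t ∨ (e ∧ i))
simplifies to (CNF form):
¬i ∧ ¬t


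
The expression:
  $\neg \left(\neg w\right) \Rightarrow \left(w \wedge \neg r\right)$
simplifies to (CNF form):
$\neg r \vee \neg w$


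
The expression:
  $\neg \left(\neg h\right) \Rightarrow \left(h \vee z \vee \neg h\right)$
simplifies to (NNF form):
$\text{True}$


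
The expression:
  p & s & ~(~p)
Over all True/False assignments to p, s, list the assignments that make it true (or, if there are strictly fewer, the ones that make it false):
is true only for:
  p=True, s=True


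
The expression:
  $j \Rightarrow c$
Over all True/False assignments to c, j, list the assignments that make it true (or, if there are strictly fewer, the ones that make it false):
is false only for:
  c=False, j=True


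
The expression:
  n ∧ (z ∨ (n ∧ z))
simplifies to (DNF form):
n ∧ z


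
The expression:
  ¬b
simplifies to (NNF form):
¬b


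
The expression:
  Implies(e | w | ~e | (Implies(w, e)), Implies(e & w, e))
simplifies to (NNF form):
True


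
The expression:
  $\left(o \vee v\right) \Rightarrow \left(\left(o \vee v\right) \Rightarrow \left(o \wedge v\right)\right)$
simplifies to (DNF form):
$\left(o \wedge v\right) \vee \left(\neg o \wedge \neg v\right)$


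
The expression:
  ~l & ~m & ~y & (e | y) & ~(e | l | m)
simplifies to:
False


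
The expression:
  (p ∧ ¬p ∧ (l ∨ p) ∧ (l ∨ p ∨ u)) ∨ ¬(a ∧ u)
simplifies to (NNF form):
¬a ∨ ¬u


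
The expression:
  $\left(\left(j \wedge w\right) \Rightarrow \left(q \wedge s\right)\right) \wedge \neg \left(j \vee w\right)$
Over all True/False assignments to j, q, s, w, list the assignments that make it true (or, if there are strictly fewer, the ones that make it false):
is true only for:
  j=False, q=False, s=False, w=False;
  j=False, q=False, s=True, w=False;
  j=False, q=True, s=False, w=False;
  j=False, q=True, s=True, w=False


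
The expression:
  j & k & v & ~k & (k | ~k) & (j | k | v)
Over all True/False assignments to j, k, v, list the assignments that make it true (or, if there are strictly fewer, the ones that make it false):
is never true.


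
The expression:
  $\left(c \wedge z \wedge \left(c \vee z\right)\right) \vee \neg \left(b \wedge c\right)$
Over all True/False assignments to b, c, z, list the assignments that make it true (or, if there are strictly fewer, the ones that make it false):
is false only for:
  b=True, c=True, z=False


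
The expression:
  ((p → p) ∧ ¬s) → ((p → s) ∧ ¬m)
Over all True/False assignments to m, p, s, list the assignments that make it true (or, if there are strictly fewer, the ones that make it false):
is false only for:
  m=False, p=True, s=False;
  m=True, p=False, s=False;
  m=True, p=True, s=False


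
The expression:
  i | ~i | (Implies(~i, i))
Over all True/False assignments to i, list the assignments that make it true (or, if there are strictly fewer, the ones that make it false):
is always true.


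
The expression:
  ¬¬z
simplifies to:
z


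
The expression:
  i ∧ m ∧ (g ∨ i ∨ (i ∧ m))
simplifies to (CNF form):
i ∧ m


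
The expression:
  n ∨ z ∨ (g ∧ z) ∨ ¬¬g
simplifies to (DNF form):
g ∨ n ∨ z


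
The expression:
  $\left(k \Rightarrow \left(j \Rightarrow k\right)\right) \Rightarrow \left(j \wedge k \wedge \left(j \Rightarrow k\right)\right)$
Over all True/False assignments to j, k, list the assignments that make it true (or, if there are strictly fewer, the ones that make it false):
is true only for:
  j=True, k=True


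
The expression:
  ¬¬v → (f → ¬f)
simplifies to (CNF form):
¬f ∨ ¬v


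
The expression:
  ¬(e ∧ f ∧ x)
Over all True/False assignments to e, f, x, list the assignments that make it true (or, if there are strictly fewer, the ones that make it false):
is false only for:
  e=True, f=True, x=True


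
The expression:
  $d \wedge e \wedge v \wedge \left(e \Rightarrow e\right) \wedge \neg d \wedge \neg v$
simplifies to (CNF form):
$\text{False}$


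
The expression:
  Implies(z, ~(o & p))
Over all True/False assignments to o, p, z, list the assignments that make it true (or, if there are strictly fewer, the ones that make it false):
is false only for:
  o=True, p=True, z=True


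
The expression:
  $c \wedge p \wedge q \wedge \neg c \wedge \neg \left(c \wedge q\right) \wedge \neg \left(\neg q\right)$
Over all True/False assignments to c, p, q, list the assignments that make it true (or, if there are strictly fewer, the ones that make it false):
is never true.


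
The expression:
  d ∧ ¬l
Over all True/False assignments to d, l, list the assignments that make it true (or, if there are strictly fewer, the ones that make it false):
is true only for:
  d=True, l=False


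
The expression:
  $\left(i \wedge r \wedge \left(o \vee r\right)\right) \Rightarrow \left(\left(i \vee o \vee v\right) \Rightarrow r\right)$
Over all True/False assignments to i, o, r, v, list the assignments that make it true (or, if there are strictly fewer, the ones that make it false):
is always true.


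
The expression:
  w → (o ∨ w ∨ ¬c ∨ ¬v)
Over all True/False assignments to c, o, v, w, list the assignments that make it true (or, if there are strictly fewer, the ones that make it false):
is always true.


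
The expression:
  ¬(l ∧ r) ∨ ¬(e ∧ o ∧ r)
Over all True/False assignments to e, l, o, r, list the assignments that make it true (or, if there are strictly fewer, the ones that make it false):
is false only for:
  e=True, l=True, o=True, r=True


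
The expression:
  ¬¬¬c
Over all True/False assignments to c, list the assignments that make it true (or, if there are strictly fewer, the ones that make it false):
is true only for:
  c=False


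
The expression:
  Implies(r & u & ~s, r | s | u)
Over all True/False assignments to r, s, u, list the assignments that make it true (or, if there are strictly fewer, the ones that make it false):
is always true.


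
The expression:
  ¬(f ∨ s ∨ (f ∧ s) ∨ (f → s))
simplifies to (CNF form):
False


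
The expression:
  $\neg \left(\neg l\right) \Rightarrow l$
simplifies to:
$\text{True}$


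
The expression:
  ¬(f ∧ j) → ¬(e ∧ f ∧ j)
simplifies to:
True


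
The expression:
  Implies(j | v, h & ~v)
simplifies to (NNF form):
~v & (h | ~j)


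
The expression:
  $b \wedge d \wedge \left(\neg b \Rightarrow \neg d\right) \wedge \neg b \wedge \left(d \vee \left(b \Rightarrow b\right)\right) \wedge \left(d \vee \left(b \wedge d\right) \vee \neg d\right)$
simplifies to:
$\text{False}$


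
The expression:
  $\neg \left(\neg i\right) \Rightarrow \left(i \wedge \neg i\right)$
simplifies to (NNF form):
$\neg i$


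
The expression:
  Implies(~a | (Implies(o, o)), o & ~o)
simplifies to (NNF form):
False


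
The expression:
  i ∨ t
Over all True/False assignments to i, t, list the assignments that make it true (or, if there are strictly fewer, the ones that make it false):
is false only for:
  i=False, t=False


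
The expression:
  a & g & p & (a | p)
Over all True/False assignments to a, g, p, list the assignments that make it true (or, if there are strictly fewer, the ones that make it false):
is true only for:
  a=True, g=True, p=True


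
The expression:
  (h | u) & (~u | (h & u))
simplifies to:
h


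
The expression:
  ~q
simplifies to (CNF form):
~q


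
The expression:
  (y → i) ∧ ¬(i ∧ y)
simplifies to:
¬y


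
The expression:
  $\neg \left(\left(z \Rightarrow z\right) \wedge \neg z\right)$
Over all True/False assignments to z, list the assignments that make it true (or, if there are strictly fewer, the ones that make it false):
is true only for:
  z=True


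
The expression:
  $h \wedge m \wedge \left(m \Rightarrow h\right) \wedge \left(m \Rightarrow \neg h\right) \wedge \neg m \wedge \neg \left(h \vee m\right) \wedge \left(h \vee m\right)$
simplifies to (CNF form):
$\text{False}$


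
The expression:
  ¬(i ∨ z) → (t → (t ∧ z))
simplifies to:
i ∨ z ∨ ¬t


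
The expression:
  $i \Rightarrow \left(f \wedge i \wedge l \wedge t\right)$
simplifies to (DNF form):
$\left(f \wedge l \wedge t\right) \vee \neg i$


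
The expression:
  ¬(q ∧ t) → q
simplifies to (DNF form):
q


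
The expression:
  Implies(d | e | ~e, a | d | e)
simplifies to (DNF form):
a | d | e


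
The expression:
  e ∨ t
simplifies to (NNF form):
e ∨ t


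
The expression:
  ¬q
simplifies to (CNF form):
¬q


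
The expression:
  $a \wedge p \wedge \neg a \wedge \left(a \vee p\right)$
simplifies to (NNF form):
$\text{False}$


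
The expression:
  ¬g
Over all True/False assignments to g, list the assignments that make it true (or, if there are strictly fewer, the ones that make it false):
is true only for:
  g=False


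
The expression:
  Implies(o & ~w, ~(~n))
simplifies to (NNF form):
n | w | ~o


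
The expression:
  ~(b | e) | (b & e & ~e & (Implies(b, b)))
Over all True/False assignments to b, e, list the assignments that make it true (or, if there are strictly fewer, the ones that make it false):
is true only for:
  b=False, e=False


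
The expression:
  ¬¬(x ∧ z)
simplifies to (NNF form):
x ∧ z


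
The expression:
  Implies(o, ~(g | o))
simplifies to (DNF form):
~o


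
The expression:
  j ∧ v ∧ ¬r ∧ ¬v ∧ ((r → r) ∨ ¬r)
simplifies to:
False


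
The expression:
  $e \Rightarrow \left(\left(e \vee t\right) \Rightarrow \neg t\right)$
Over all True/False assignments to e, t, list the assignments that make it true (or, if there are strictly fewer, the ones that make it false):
is false only for:
  e=True, t=True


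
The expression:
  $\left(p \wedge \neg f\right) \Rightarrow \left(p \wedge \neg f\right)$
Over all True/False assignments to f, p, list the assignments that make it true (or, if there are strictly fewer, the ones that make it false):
is always true.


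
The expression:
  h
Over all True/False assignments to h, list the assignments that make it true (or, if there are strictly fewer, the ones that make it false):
is true only for:
  h=True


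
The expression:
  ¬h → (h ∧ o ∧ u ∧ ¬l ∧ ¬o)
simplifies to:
h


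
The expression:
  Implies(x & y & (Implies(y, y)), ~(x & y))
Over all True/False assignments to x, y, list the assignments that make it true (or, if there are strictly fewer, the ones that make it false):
is false only for:
  x=True, y=True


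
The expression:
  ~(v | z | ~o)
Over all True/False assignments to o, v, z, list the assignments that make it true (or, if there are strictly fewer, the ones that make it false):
is true only for:
  o=True, v=False, z=False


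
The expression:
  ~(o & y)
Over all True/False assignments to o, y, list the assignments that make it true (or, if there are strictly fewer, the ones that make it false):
is false only for:
  o=True, y=True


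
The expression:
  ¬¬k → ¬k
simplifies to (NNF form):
¬k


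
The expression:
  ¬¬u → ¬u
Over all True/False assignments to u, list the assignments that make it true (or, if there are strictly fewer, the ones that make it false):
is true only for:
  u=False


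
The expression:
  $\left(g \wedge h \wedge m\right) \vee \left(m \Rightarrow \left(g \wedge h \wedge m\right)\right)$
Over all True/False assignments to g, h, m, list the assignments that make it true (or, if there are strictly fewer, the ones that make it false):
is false only for:
  g=False, h=False, m=True;
  g=False, h=True, m=True;
  g=True, h=False, m=True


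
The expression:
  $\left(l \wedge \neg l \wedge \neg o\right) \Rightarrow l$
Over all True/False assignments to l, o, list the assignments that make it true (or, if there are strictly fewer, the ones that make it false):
is always true.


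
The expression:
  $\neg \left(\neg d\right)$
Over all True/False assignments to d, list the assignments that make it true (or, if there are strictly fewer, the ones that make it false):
is true only for:
  d=True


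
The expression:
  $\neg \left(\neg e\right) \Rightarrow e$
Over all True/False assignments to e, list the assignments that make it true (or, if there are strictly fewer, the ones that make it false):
is always true.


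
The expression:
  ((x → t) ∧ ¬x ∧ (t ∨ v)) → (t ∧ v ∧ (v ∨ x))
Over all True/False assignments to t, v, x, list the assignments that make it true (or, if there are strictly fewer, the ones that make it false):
is false only for:
  t=False, v=True, x=False;
  t=True, v=False, x=False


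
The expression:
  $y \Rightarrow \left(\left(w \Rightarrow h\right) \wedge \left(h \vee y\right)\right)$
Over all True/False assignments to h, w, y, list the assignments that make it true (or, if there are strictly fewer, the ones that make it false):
is false only for:
  h=False, w=True, y=True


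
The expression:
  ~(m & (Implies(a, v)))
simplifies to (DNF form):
~m | (a & ~v)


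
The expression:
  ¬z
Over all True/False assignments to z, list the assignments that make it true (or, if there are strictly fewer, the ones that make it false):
is true only for:
  z=False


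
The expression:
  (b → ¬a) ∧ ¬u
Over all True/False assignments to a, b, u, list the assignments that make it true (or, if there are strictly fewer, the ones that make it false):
is true only for:
  a=False, b=False, u=False;
  a=False, b=True, u=False;
  a=True, b=False, u=False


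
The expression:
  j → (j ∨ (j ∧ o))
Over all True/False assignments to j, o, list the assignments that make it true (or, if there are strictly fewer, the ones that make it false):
is always true.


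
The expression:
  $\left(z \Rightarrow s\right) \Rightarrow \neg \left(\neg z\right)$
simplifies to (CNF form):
$z$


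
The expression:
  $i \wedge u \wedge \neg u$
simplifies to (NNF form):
$\text{False}$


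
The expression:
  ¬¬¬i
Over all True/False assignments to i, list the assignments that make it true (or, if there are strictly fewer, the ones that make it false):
is true only for:
  i=False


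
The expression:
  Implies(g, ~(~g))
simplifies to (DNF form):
True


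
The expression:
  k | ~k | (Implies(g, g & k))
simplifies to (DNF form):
True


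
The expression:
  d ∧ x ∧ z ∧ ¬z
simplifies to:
False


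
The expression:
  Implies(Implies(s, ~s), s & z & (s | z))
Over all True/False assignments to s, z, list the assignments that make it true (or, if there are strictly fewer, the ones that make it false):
is true only for:
  s=True, z=False;
  s=True, z=True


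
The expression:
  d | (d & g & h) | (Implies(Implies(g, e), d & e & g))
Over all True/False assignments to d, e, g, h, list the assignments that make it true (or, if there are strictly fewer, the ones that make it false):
is false only for:
  d=False, e=False, g=False, h=False;
  d=False, e=False, g=False, h=True;
  d=False, e=True, g=False, h=False;
  d=False, e=True, g=False, h=True;
  d=False, e=True, g=True, h=False;
  d=False, e=True, g=True, h=True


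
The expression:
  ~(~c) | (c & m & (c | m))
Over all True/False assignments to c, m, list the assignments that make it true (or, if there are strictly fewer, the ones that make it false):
is true only for:
  c=True, m=False;
  c=True, m=True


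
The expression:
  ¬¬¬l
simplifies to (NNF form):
¬l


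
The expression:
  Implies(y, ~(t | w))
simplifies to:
~y | (~t & ~w)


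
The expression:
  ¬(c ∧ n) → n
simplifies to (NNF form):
n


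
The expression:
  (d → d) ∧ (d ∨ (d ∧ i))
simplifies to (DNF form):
d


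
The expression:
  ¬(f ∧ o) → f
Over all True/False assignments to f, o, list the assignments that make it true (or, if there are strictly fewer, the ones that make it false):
is true only for:
  f=True, o=False;
  f=True, o=True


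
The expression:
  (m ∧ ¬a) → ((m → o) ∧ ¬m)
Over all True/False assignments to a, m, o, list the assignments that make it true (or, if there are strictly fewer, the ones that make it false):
is false only for:
  a=False, m=True, o=False;
  a=False, m=True, o=True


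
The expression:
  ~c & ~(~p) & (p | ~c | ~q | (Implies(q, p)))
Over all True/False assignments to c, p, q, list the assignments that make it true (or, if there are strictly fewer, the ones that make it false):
is true only for:
  c=False, p=True, q=False;
  c=False, p=True, q=True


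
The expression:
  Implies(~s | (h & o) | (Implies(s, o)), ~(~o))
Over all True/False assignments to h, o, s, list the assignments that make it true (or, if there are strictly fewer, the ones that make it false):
is false only for:
  h=False, o=False, s=False;
  h=True, o=False, s=False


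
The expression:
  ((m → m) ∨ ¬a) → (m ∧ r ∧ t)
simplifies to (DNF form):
m ∧ r ∧ t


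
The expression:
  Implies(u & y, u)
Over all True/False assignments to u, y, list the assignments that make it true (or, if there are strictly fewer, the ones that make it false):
is always true.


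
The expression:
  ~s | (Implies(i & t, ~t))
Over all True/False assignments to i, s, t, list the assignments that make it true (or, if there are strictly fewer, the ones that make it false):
is false only for:
  i=True, s=True, t=True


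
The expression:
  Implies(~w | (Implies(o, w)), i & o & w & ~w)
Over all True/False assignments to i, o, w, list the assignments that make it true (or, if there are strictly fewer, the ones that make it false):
is never true.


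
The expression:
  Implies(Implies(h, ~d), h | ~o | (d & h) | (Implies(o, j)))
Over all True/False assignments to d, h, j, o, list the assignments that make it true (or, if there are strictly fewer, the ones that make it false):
is false only for:
  d=False, h=False, j=False, o=True;
  d=True, h=False, j=False, o=True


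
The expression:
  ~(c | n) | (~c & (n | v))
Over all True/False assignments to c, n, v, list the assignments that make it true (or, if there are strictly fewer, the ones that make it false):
is true only for:
  c=False, n=False, v=False;
  c=False, n=False, v=True;
  c=False, n=True, v=False;
  c=False, n=True, v=True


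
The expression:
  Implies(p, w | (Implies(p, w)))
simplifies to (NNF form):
w | ~p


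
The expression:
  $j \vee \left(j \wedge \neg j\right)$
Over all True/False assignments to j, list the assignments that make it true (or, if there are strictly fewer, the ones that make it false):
is true only for:
  j=True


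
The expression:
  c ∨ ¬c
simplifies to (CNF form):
True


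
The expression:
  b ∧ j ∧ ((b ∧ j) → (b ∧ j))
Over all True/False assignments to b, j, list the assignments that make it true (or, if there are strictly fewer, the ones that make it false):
is true only for:
  b=True, j=True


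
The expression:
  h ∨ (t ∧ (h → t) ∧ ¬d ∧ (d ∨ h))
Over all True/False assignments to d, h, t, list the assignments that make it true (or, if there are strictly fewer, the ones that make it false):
is true only for:
  d=False, h=True, t=False;
  d=False, h=True, t=True;
  d=True, h=True, t=False;
  d=True, h=True, t=True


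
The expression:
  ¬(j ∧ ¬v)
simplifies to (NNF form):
v ∨ ¬j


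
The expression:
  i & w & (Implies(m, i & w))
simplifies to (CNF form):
i & w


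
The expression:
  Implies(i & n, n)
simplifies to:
True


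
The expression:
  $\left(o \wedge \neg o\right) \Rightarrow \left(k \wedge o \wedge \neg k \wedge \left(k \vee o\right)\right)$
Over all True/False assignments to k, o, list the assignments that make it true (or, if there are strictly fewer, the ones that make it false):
is always true.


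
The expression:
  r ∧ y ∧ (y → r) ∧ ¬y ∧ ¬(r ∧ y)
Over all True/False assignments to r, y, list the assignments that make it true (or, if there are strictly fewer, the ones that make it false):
is never true.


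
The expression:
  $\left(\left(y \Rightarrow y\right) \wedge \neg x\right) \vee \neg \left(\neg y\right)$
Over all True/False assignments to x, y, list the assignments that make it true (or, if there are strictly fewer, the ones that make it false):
is false only for:
  x=True, y=False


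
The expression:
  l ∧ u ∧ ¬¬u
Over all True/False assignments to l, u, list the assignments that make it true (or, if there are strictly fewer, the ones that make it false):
is true only for:
  l=True, u=True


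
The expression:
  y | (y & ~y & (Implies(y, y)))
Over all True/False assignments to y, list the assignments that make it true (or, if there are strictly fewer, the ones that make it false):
is true only for:
  y=True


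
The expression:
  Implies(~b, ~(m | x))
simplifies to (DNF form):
b | (~m & ~x)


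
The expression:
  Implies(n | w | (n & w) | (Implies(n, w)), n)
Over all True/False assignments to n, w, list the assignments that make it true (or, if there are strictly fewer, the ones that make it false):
is true only for:
  n=True, w=False;
  n=True, w=True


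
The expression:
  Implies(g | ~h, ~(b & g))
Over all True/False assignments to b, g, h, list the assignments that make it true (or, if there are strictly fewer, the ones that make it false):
is false only for:
  b=True, g=True, h=False;
  b=True, g=True, h=True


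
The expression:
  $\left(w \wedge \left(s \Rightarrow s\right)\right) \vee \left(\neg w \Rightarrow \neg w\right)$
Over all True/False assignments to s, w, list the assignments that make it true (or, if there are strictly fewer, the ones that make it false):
is always true.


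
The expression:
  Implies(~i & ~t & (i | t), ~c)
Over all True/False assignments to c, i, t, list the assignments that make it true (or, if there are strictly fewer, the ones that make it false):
is always true.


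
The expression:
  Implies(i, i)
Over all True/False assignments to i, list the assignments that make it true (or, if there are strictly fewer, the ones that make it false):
is always true.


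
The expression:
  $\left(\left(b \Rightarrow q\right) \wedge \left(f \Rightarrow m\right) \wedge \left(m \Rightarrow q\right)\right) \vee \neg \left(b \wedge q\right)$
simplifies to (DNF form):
$m \vee \neg b \vee \neg f \vee \neg q$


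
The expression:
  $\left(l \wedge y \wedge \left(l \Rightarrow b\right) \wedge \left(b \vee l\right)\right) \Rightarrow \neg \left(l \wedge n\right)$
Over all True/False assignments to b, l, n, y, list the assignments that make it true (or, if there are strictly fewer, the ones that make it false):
is false only for:
  b=True, l=True, n=True, y=True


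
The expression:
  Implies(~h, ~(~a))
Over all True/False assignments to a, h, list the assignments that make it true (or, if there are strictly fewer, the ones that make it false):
is false only for:
  a=False, h=False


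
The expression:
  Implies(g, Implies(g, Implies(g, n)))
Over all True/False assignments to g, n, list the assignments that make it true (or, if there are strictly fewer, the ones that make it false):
is false only for:
  g=True, n=False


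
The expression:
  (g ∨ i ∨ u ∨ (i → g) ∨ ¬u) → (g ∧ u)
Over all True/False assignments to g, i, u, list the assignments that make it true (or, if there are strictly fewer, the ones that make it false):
is true only for:
  g=True, i=False, u=True;
  g=True, i=True, u=True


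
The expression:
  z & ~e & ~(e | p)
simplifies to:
z & ~e & ~p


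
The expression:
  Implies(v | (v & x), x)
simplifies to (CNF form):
x | ~v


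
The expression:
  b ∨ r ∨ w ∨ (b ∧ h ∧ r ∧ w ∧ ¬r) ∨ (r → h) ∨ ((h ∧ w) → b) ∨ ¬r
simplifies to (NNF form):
True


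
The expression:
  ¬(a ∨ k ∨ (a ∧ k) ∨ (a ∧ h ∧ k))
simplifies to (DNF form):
¬a ∧ ¬k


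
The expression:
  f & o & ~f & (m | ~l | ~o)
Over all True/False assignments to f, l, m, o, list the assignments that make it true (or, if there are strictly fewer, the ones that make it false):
is never true.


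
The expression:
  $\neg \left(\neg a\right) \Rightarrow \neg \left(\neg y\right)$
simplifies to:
$y \vee \neg a$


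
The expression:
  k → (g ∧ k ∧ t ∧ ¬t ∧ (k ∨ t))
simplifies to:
¬k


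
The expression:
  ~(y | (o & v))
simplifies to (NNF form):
~y & (~o | ~v)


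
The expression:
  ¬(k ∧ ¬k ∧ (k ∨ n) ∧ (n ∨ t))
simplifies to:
True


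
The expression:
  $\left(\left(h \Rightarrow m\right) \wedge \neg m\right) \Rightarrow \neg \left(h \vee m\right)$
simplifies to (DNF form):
$\text{True}$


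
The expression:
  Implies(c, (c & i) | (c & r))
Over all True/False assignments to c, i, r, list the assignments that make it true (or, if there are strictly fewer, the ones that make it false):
is false only for:
  c=True, i=False, r=False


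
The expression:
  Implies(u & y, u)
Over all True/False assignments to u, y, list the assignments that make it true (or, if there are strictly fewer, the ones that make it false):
is always true.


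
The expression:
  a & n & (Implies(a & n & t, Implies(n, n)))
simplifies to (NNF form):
a & n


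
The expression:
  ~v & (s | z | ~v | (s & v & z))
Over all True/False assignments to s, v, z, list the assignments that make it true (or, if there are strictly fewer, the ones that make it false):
is true only for:
  s=False, v=False, z=False;
  s=False, v=False, z=True;
  s=True, v=False, z=False;
  s=True, v=False, z=True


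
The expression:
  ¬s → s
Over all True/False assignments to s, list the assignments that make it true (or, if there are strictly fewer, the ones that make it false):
is true only for:
  s=True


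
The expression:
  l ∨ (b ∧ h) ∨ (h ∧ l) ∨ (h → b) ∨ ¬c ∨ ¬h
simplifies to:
b ∨ l ∨ ¬c ∨ ¬h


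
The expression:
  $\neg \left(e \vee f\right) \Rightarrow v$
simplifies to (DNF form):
$e \vee f \vee v$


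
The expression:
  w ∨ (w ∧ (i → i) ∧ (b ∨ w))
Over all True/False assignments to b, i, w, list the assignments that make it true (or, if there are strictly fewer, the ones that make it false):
is true only for:
  b=False, i=False, w=True;
  b=False, i=True, w=True;
  b=True, i=False, w=True;
  b=True, i=True, w=True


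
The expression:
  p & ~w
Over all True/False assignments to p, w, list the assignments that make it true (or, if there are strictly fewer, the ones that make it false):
is true only for:
  p=True, w=False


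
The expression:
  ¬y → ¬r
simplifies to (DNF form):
y ∨ ¬r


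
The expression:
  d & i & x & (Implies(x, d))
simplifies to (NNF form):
d & i & x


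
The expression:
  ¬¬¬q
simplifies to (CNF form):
¬q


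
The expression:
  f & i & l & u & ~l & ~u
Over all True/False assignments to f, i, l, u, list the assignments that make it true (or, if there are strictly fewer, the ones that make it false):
is never true.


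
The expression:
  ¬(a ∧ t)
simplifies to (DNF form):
¬a ∨ ¬t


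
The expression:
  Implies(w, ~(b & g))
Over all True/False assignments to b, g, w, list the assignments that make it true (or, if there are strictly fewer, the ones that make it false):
is false only for:
  b=True, g=True, w=True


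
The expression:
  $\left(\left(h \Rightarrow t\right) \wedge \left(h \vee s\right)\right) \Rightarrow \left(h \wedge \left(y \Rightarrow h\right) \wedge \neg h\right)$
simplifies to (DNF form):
$\left(h \wedge \neg t\right) \vee \left(\neg h \wedge \neg s\right)$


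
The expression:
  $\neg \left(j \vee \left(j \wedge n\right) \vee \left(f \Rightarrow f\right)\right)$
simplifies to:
$\text{False}$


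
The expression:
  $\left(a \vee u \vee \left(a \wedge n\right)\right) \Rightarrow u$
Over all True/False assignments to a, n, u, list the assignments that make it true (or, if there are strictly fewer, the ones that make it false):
is false only for:
  a=True, n=False, u=False;
  a=True, n=True, u=False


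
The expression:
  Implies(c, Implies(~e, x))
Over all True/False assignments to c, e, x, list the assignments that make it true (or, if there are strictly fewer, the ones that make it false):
is false only for:
  c=True, e=False, x=False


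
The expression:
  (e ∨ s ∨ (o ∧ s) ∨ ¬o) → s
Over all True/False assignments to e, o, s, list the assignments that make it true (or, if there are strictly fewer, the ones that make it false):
is false only for:
  e=False, o=False, s=False;
  e=True, o=False, s=False;
  e=True, o=True, s=False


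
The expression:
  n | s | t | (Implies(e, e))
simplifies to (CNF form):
True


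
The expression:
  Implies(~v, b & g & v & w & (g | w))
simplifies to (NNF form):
v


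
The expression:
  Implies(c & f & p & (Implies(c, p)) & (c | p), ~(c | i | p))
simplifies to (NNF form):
~c | ~f | ~p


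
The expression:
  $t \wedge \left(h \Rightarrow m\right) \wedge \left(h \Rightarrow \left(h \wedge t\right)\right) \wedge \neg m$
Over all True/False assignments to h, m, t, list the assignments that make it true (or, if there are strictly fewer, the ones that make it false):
is true only for:
  h=False, m=False, t=True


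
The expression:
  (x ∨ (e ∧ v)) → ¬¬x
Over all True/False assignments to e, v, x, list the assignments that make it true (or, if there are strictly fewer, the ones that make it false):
is false only for:
  e=True, v=True, x=False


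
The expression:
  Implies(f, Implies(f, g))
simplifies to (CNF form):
g | ~f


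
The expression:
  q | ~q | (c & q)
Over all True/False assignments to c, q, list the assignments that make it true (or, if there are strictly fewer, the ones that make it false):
is always true.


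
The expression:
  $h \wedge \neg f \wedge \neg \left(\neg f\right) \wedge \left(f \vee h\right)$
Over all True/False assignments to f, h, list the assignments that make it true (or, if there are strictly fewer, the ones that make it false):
is never true.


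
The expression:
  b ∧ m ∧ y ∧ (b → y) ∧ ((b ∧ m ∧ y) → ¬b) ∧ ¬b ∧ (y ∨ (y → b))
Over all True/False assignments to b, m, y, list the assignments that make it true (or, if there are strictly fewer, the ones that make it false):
is never true.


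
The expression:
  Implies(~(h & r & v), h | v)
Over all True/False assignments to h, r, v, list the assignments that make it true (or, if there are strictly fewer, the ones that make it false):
is false only for:
  h=False, r=False, v=False;
  h=False, r=True, v=False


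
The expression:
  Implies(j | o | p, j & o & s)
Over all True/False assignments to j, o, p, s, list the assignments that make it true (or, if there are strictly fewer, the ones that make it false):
is true only for:
  j=False, o=False, p=False, s=False;
  j=False, o=False, p=False, s=True;
  j=True, o=True, p=False, s=True;
  j=True, o=True, p=True, s=True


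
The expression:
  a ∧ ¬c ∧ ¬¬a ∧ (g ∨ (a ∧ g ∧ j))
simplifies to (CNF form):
a ∧ g ∧ ¬c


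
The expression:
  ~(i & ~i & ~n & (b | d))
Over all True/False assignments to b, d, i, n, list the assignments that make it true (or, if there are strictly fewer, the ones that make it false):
is always true.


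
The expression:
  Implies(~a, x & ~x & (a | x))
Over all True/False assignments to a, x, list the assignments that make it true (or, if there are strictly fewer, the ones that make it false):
is true only for:
  a=True, x=False;
  a=True, x=True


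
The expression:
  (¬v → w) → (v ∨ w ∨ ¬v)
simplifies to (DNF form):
True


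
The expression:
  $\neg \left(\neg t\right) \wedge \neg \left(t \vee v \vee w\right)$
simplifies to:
$\text{False}$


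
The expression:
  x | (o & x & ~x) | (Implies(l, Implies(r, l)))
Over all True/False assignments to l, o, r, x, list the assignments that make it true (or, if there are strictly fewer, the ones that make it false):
is always true.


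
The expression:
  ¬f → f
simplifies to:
f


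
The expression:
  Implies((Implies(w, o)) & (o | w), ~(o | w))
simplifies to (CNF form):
~o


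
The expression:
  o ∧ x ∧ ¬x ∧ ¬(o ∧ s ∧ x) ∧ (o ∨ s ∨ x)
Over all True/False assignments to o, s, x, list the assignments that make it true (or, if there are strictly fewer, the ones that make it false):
is never true.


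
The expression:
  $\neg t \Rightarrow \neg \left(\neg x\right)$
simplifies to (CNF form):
$t \vee x$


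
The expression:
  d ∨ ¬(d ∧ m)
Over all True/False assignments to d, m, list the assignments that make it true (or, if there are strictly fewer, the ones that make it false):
is always true.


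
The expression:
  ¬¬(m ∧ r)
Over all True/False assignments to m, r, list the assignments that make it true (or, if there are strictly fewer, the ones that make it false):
is true only for:
  m=True, r=True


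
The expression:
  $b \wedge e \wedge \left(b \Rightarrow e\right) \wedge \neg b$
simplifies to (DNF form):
$\text{False}$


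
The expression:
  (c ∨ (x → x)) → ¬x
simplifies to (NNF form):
¬x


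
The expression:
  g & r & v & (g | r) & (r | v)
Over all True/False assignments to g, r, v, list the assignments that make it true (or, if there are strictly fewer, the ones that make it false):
is true only for:
  g=True, r=True, v=True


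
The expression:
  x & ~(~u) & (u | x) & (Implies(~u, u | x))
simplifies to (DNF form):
u & x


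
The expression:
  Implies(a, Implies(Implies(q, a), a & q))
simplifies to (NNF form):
q | ~a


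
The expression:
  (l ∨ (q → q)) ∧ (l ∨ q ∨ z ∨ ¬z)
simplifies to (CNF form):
True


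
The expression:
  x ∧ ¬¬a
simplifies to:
a ∧ x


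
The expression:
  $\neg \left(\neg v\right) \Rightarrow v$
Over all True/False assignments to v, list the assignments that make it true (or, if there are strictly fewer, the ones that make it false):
is always true.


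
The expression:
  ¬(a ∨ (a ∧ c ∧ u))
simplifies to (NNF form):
¬a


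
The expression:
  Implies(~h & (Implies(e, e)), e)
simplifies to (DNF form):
e | h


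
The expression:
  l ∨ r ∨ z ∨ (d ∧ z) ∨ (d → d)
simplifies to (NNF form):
True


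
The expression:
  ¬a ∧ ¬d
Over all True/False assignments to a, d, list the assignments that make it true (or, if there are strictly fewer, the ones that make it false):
is true only for:
  a=False, d=False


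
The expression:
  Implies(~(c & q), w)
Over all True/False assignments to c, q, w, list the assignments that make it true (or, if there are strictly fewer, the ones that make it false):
is false only for:
  c=False, q=False, w=False;
  c=False, q=True, w=False;
  c=True, q=False, w=False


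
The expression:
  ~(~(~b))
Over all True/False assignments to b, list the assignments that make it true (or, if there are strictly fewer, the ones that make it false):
is true only for:
  b=False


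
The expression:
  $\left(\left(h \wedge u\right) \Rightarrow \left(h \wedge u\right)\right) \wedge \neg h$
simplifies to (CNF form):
$\neg h$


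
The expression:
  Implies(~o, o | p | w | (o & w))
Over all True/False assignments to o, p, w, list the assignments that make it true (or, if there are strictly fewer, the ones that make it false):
is false only for:
  o=False, p=False, w=False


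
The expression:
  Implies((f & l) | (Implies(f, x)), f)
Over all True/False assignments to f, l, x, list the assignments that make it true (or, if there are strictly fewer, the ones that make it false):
is true only for:
  f=True, l=False, x=False;
  f=True, l=False, x=True;
  f=True, l=True, x=False;
  f=True, l=True, x=True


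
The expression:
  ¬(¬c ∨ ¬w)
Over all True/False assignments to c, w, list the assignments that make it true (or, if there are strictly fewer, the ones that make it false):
is true only for:
  c=True, w=True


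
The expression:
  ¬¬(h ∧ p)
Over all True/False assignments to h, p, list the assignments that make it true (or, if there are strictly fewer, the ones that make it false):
is true only for:
  h=True, p=True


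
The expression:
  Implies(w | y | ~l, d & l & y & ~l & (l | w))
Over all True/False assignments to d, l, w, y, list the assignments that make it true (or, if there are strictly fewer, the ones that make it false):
is true only for:
  d=False, l=True, w=False, y=False;
  d=True, l=True, w=False, y=False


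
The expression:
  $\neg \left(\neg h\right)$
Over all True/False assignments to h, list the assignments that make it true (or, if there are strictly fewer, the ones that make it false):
is true only for:
  h=True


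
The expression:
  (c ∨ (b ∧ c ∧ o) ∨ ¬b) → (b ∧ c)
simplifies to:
b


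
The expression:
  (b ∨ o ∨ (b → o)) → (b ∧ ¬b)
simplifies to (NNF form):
False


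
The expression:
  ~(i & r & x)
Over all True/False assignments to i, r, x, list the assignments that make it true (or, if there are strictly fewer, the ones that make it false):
is false only for:
  i=True, r=True, x=True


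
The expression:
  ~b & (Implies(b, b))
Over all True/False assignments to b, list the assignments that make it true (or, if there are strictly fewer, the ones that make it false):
is true only for:
  b=False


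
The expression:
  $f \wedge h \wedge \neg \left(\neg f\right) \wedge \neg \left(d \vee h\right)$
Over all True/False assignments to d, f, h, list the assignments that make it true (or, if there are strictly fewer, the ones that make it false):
is never true.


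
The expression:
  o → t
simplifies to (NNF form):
t ∨ ¬o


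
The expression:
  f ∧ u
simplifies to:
f ∧ u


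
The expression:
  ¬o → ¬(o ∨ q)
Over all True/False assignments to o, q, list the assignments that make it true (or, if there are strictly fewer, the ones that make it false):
is false only for:
  o=False, q=True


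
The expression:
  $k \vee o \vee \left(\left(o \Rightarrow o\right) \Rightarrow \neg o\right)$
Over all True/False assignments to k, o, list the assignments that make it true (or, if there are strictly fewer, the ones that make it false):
is always true.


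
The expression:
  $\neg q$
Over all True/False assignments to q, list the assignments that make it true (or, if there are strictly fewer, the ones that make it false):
is true only for:
  q=False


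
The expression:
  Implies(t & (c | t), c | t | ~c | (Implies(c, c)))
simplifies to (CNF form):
True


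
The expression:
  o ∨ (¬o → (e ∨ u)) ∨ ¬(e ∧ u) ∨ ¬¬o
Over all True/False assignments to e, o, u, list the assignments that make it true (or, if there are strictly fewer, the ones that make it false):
is always true.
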